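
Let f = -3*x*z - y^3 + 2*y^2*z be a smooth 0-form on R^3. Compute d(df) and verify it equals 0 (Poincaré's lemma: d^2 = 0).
d(df) = 0

Step 1: df = sum_i (∂f/∂x_i) dx_i = (-3*z) dx + (y*(-3*y + 4*z)) dy + (-3*x + 2*y^2) dz.
Step 2: Apply d again. Using the 1-form formula, the coefficient of dx ∧ dy in d(df) is ∂^2 f/∂x ∂y - ∂^2 f/∂y ∂x = (0) - (0) = 0 (equality of mixed partials for smooth f).
Similarly for dx ∧ dz and dy ∧ dz — all coefficients vanish. So d(df) = 0.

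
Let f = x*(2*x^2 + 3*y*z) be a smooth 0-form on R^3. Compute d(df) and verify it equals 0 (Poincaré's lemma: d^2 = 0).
d(df) = 0

Step 1: df = sum_i (∂f/∂x_i) dx_i = (6*x^2 + 3*y*z) dx + (3*x*z) dy + (3*x*y) dz.
Step 2: Apply d again. Using the 1-form formula, the coefficient of dx ∧ dy in d(df) is ∂^2 f/∂x ∂y - ∂^2 f/∂y ∂x = (3*z) - (3*z) = 0 (equality of mixed partials for smooth f).
Similarly for dx ∧ dz and dy ∧ dz — all coefficients vanish. So d(df) = 0.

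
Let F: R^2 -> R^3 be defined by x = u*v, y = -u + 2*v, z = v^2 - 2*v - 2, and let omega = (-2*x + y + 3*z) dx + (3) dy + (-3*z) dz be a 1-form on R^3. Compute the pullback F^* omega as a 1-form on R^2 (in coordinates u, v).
F^* omega = (-2*u*v^2 - u*v + 3*v^3 - 4*v^2 - 6*v - 3) du + (-2*u^2*v - u^2 + 3*u*v^2 - 4*u*v - 6*u - 6*v^3 + 18*v^2 - 6) dv

Using F^*(f dg) = (f ∘ F) d(g ∘ F), substitute each coordinate x_i by F_i(u, v) in f_i, and replace dx_i by d F_i = (∂F_i/∂u) du + (∂F_i/∂v) dv.
  For the x component: f_1(F) = -2*u*v - u + 3*v^2 - 4*v - 6; d F_1 = (v) du + (u) dv
  For the y component: f_2(F) = 3; d F_2 = (-1) du + (2) dv
  For the z component: f_3(F) = -3*v^2 + 6*v + 6; d F_3 = (0) du + (2*v - 2) dv
Combining and collecting du, dv coefficients:
  coeff of du: -2*u*v^2 - u*v + 3*v^3 - 4*v^2 - 6*v - 3
  coeff of dv: -2*u^2*v - u^2 + 3*u*v^2 - 4*u*v - 6*u - 6*v^3 + 18*v^2 - 6
F^* omega = (-2*u*v^2 - u*v + 3*v^3 - 4*v^2 - 6*v - 3) du + (-2*u^2*v - u^2 + 3*u*v^2 - 4*u*v - 6*u - 6*v^3 + 18*v^2 - 6) dv.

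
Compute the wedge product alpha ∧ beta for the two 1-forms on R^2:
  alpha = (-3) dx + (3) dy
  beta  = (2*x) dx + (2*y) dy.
alpha ∧ beta = (-6*x - 6*y) dx ∧ dy

Distribute the wedge, using dx_i ∧ dx_j = -dx_j ∧ dx_i and dx_i ∧ dx_i = 0. For each pair (i, j) with i < j, the coefficient of dx_i ∧ dx_j in alpha ∧ beta is (alpha_i * beta_j - alpha_j * beta_i). Collecting: alpha ∧ beta = (-6*x - 6*y) dx ∧ dy.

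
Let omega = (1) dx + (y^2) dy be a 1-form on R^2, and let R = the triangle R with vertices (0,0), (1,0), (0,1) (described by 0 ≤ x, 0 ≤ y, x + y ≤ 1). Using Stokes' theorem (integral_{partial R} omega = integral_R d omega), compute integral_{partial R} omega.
integral_(partial R) omega = 0

Stokes: integral_partial_R omega = integral_R d omega with d omega = (∂Q/∂x - ∂P/∂y) dx ∧ dy.
  ∂Q/∂x = 0
  ∂P/∂y = 0
  integrand = ∂Q/∂x - ∂P/∂y = 0.
Integrating over R: integral_0^1 integral_0^{1-x} (0) dy dx = 0.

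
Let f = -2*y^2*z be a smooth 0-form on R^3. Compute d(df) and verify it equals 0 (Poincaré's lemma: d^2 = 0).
d(df) = 0

Step 1: df = sum_i (∂f/∂x_i) dx_i = (0) dx + (-4*y*z) dy + (-2*y^2) dz.
Step 2: Apply d again. Using the 1-form formula, the coefficient of dx ∧ dy in d(df) is ∂^2 f/∂x ∂y - ∂^2 f/∂y ∂x = (0) - (0) = 0 (equality of mixed partials for smooth f).
Similarly for dx ∧ dz and dy ∧ dz — all coefficients vanish. So d(df) = 0.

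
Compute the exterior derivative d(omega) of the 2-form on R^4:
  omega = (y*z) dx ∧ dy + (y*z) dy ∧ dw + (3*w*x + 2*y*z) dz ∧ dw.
d(omega) = (y) dx ∧ dy ∧ dz + (-y + 2*z) dy ∧ dz ∧ dw + (3*w) dx ∧ dz ∧ dw

For a 2-form omega = sum_{i<j} g_{ij} dx_i ∧ dx_j, the exterior derivative is
  d(omega) = sum_{i<j} d(g_{ij}) ∧ dx_i ∧ dx_j = sum_{i<j, k} (∂g_{ij}/∂x_k) dx_k ∧ dx_i ∧ dx_j.
Expand each term, using dx_k ∧ dx_i ∧ dx_j = sgn(permutation) dx_{(a)} ∧ dx_{(b)} ∧ dx_{(c)} with (a < b < c) sorted:
  d(y*z) includes (∂/∂z)(y*z) dz = (y) dz, which multiplied by dx ∧ dy gives (y) dx ∧ dy ∧ dz
  d(y*z) includes (∂/∂z)(y*z) dz = (y) dz, which multiplied by dy ∧ dw gives (-y) dy ∧ dz ∧ dw
  d(3*w*x + 2*y*z) includes (∂/∂x)(3*w*x + 2*y*z) dx = (3*w) dx, which multiplied by dz ∧ dw gives (3*w) dx ∧ dz ∧ dw
  d(3*w*x + 2*y*z) includes (∂/∂y)(3*w*x + 2*y*z) dy = (2*z) dy, which multiplied by dz ∧ dw gives (2*z) dy ∧ dz ∧ dw
Collecting like 3-forms: d(omega) = (y) dx ∧ dy ∧ dz + (-y + 2*z) dy ∧ dz ∧ dw + (3*w) dx ∧ dz ∧ dw.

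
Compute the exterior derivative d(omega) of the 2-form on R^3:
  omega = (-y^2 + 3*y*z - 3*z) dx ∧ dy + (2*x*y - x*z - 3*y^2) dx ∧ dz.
d(omega) = (-2*x + 9*y - 3) dx ∧ dy ∧ dz

For a 2-form omega = sum_{i<j} g_{ij} dx_i ∧ dx_j, the exterior derivative is
  d(omega) = sum_{i<j} d(g_{ij}) ∧ dx_i ∧ dx_j = sum_{i<j, k} (∂g_{ij}/∂x_k) dx_k ∧ dx_i ∧ dx_j.
Expand each term, using dx_k ∧ dx_i ∧ dx_j = sgn(permutation) dx_{(a)} ∧ dx_{(b)} ∧ dx_{(c)} with (a < b < c) sorted:
  d(-y^2 + 3*y*z - 3*z) includes (∂/∂z)(-y^2 + 3*y*z - 3*z) dz = (3*y - 3) dz, which multiplied by dx ∧ dy gives (3*y - 3) dx ∧ dy ∧ dz
  d(2*x*y - x*z - 3*y^2) includes (∂/∂y)(2*x*y - x*z - 3*y^2) dy = (2*x - 6*y) dy, which multiplied by dx ∧ dz gives (-2*x + 6*y) dx ∧ dy ∧ dz
Collecting like 3-forms: d(omega) = (-2*x + 9*y - 3) dx ∧ dy ∧ dz.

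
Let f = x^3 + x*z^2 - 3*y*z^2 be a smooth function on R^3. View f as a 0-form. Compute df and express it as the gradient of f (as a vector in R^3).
df = (3*x^2 + z^2) dx + (-3*z^2) dy + (2*z*(x - 3*y)) dz; grad f = (3*x^2 + z^2, -3*z^2, 2*z*(x - 3*y))

For a 0-form f, d f = (∂f/∂x) dx + (∂f/∂y) dy + (∂f/∂z) dz. The components of the vector representation are exactly the entries of grad f in Cartesian coordinates:
  ∂f/∂x = 3*x^2 + z^2
  ∂f/∂y = -3*z^2
  ∂f/∂z = 2*z*(x - 3*y).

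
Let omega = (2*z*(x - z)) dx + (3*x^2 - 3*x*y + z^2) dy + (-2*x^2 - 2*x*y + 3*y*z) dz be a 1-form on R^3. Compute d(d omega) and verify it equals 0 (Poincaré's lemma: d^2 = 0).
d(d omega) = 0

Step 1: d omega = sum_{i<j} (∂f_j/∂x_i - ∂f_i/∂x_j) dx_i ∧ dx_j:
  coeff of dx ∧ dy: 6*x - 3*y
  coeff of dx ∧ dz: -6*x - 2*y + 4*z
  coeff of dy ∧ dz: -2*x + z
Step 2: Apply d again to each 2-form coefficient. The only possible 3-form in R^3 is dx ∧ dy ∧ dz, with coefficient
  ∂(coeff of dy∧dz)/∂x - ∂(coeff of dx∧dz)/∂y + ∂(coeff of dx∧dy)/∂z
  = ∂/∂x (-2*x + z) - ∂/∂y (-6*x - 2*y + 4*z) + ∂/∂z (6*x - 3*y).
Each of these terms simplifies to sums of mixed partials that cancel in pairs. The result is 0 (by equality of mixed partials for smooth functions — Schwarz / Clairaut).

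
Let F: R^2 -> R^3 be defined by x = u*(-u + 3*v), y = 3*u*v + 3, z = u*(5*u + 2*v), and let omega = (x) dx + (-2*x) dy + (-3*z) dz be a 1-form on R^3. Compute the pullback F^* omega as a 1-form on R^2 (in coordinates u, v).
F^* omega = (u*(-148*u^2 - 93*u*v - 21*v^2)) du + (u^2*(-27*u - 21*v)) dv

Using F^*(f dg) = (f ∘ F) d(g ∘ F), substitute each coordinate x_i by F_i(u, v) in f_i, and replace dx_i by d F_i = (∂F_i/∂u) du + (∂F_i/∂v) dv.
  For the x component: f_1(F) = u*(-u + 3*v); d F_1 = (-2*u + 3*v) du + (3*u) dv
  For the y component: f_2(F) = 2*u*(u - 3*v); d F_2 = (3*v) du + (3*u) dv
  For the z component: f_3(F) = 3*u*(-5*u - 2*v); d F_3 = (10*u + 2*v) du + (2*u) dv
Combining and collecting du, dv coefficients:
  coeff of du: u*(-148*u^2 - 93*u*v - 21*v^2)
  coeff of dv: u^2*(-27*u - 21*v)
F^* omega = (u*(-148*u^2 - 93*u*v - 21*v^2)) du + (u^2*(-27*u - 21*v)) dv.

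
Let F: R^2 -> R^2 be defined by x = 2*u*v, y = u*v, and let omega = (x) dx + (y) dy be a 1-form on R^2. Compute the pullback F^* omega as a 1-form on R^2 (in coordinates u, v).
F^* omega = (5*u*v^2) du + (5*u^2*v) dv

Using F^*(f dg) = (f ∘ F) d(g ∘ F), substitute each coordinate x_i by F_i(u, v) in f_i, and replace dx_i by d F_i = (∂F_i/∂u) du + (∂F_i/∂v) dv.
  For the x component: f_1(F) = 2*u*v; d F_1 = (2*v) du + (2*u) dv
  For the y component: f_2(F) = u*v; d F_2 = (v) du + (u) dv
Combining and collecting du, dv coefficients:
  coeff of du: 5*u*v^2
  coeff of dv: 5*u^2*v
F^* omega = (5*u*v^2) du + (5*u^2*v) dv.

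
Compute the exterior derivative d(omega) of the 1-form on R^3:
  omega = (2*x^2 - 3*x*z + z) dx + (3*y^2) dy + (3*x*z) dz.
d(omega) = (3*x + 3*z - 1) dx ∧ dz

For a 1-form omega = sum_i f_i dx_i, the exterior derivative is
  d(omega) = sum_{i < j} (∂f_j/∂x_i - ∂f_i/∂x_j) dx_i ∧ dx_j.
  coefficient of dx ∧ dz: ∂f_3/∂x - ∂f_1/∂z = ∂(3*x*z)/∂x - ∂(2*x^2 - 3*x*z + z)/∂z = 3*x + 3*z - 1
Assembling: d(omega) = (3*x + 3*z - 1) dx ∧ dz.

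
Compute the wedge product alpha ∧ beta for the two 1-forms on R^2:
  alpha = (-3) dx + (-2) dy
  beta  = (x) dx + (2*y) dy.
alpha ∧ beta = (2*x - 6*y) dx ∧ dy

Distribute the wedge, using dx_i ∧ dx_j = -dx_j ∧ dx_i and dx_i ∧ dx_i = 0. For each pair (i, j) with i < j, the coefficient of dx_i ∧ dx_j in alpha ∧ beta is (alpha_i * beta_j - alpha_j * beta_i). Collecting: alpha ∧ beta = (2*x - 6*y) dx ∧ dy.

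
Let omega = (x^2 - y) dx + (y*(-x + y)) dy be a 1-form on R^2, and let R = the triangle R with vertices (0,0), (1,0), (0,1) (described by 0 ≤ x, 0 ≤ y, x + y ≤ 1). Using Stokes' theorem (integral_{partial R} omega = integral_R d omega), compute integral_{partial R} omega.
integral_(partial R) omega = 1/3

Stokes: integral_partial_R omega = integral_R d omega with d omega = (∂Q/∂x - ∂P/∂y) dx ∧ dy.
  ∂Q/∂x = -y
  ∂P/∂y = -1
  integrand = ∂Q/∂x - ∂P/∂y = 1 - y.
Integrating over R: integral_0^1 integral_0^{1-x} (1 - y) dy dx = 1/3.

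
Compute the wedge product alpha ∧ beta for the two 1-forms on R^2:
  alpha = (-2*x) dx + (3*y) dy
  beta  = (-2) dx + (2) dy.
alpha ∧ beta = (-4*x + 6*y) dx ∧ dy

Distribute the wedge, using dx_i ∧ dx_j = -dx_j ∧ dx_i and dx_i ∧ dx_i = 0. For each pair (i, j) with i < j, the coefficient of dx_i ∧ dx_j in alpha ∧ beta is (alpha_i * beta_j - alpha_j * beta_i). Collecting: alpha ∧ beta = (-4*x + 6*y) dx ∧ dy.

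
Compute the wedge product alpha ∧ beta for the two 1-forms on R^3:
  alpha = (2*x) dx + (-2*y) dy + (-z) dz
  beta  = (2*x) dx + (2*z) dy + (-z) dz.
alpha ∧ beta = (4*x*(y + z)) dx ∧ dy + (2*z*(y + z)) dy ∧ dz

Distribute the wedge, using dx_i ∧ dx_j = -dx_j ∧ dx_i and dx_i ∧ dx_i = 0. For each pair (i, j) with i < j, the coefficient of dx_i ∧ dx_j in alpha ∧ beta is (alpha_i * beta_j - alpha_j * beta_i). Collecting: alpha ∧ beta = (4*x*(y + z)) dx ∧ dy + (2*z*(y + z)) dy ∧ dz.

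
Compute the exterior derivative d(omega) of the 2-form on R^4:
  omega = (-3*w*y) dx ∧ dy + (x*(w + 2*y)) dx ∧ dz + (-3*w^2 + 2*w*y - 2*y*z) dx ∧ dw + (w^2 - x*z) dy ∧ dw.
d(omega) = (-2*w - 3*y + z) dx ∧ dy ∧ dw + (-2*x) dx ∧ dy ∧ dz + (x + 2*y) dx ∧ dz ∧ dw + (x) dy ∧ dz ∧ dw

For a 2-form omega = sum_{i<j} g_{ij} dx_i ∧ dx_j, the exterior derivative is
  d(omega) = sum_{i<j} d(g_{ij}) ∧ dx_i ∧ dx_j = sum_{i<j, k} (∂g_{ij}/∂x_k) dx_k ∧ dx_i ∧ dx_j.
Expand each term, using dx_k ∧ dx_i ∧ dx_j = sgn(permutation) dx_{(a)} ∧ dx_{(b)} ∧ dx_{(c)} with (a < b < c) sorted:
  d(-3*w*y) includes (∂/∂w)(-3*w*y) dw = (-3*y) dw, which multiplied by dx ∧ dy gives (-3*y) dx ∧ dy ∧ dw
  d(x*(w + 2*y)) includes (∂/∂y)(x*(w + 2*y)) dy = (2*x) dy, which multiplied by dx ∧ dz gives (-2*x) dx ∧ dy ∧ dz
  d(x*(w + 2*y)) includes (∂/∂w)(x*(w + 2*y)) dw = (x) dw, which multiplied by dx ∧ dz gives (x) dx ∧ dz ∧ dw
  d(-3*w^2 + 2*w*y - 2*y*z) includes (∂/∂y)(-3*w^2 + 2*w*y - 2*y*z) dy = (2*w - 2*z) dy, which multiplied by dx ∧ dw gives (-2*w + 2*z) dx ∧ dy ∧ dw
  d(-3*w^2 + 2*w*y - 2*y*z) includes (∂/∂z)(-3*w^2 + 2*w*y - 2*y*z) dz = (-2*y) dz, which multiplied by dx ∧ dw gives (2*y) dx ∧ dz ∧ dw
  d(w^2 - x*z) includes (∂/∂x)(w^2 - x*z) dx = (-z) dx, which multiplied by dy ∧ dw gives (-z) dx ∧ dy ∧ dw
  d(w^2 - x*z) includes (∂/∂z)(w^2 - x*z) dz = (-x) dz, which multiplied by dy ∧ dw gives (x) dy ∧ dz ∧ dw
Collecting like 3-forms: d(omega) = (-2*w - 3*y + z) dx ∧ dy ∧ dw + (-2*x) dx ∧ dy ∧ dz + (x + 2*y) dx ∧ dz ∧ dw + (x) dy ∧ dz ∧ dw.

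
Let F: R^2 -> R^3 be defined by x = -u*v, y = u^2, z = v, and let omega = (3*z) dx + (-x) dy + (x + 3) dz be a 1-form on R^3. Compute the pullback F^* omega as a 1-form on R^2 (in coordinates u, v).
F^* omega = (v*(2*u^2 - 3*v)) du + (-4*u*v + 3) dv

Using F^*(f dg) = (f ∘ F) d(g ∘ F), substitute each coordinate x_i by F_i(u, v) in f_i, and replace dx_i by d F_i = (∂F_i/∂u) du + (∂F_i/∂v) dv.
  For the x component: f_1(F) = 3*v; d F_1 = (-v) du + (-u) dv
  For the y component: f_2(F) = u*v; d F_2 = (2*u) du + (0) dv
  For the z component: f_3(F) = -u*v + 3; d F_3 = (0) du + (1) dv
Combining and collecting du, dv coefficients:
  coeff of du: v*(2*u^2 - 3*v)
  coeff of dv: -4*u*v + 3
F^* omega = (v*(2*u^2 - 3*v)) du + (-4*u*v + 3) dv.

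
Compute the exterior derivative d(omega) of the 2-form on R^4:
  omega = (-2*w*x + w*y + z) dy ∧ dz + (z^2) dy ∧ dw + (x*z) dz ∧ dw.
d(omega) = (-2*w) dx ∧ dy ∧ dz + (-2*x + y - 2*z) dy ∧ dz ∧ dw + (z) dx ∧ dz ∧ dw

For a 2-form omega = sum_{i<j} g_{ij} dx_i ∧ dx_j, the exterior derivative is
  d(omega) = sum_{i<j} d(g_{ij}) ∧ dx_i ∧ dx_j = sum_{i<j, k} (∂g_{ij}/∂x_k) dx_k ∧ dx_i ∧ dx_j.
Expand each term, using dx_k ∧ dx_i ∧ dx_j = sgn(permutation) dx_{(a)} ∧ dx_{(b)} ∧ dx_{(c)} with (a < b < c) sorted:
  d(-2*w*x + w*y + z) includes (∂/∂x)(-2*w*x + w*y + z) dx = (-2*w) dx, which multiplied by dy ∧ dz gives (-2*w) dx ∧ dy ∧ dz
  d(-2*w*x + w*y + z) includes (∂/∂w)(-2*w*x + w*y + z) dw = (-2*x + y) dw, which multiplied by dy ∧ dz gives (-2*x + y) dy ∧ dz ∧ dw
  d(z^2) includes (∂/∂z)(z^2) dz = (2*z) dz, which multiplied by dy ∧ dw gives (-2*z) dy ∧ dz ∧ dw
  d(x*z) includes (∂/∂x)(x*z) dx = (z) dx, which multiplied by dz ∧ dw gives (z) dx ∧ dz ∧ dw
Collecting like 3-forms: d(omega) = (-2*w) dx ∧ dy ∧ dz + (-2*x + y - 2*z) dy ∧ dz ∧ dw + (z) dx ∧ dz ∧ dw.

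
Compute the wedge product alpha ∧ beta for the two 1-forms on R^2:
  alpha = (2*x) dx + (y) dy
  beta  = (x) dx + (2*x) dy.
alpha ∧ beta = (x*(4*x - y)) dx ∧ dy

Distribute the wedge, using dx_i ∧ dx_j = -dx_j ∧ dx_i and dx_i ∧ dx_i = 0. For each pair (i, j) with i < j, the coefficient of dx_i ∧ dx_j in alpha ∧ beta is (alpha_i * beta_j - alpha_j * beta_i). Collecting: alpha ∧ beta = (x*(4*x - y)) dx ∧ dy.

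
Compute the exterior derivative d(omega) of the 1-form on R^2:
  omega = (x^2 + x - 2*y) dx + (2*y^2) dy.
d(omega) = (2) dx ∧ dy

For a 1-form omega = sum_i f_i dx_i, the exterior derivative is
  d(omega) = sum_{i < j} (∂f_j/∂x_i - ∂f_i/∂x_j) dx_i ∧ dx_j.
  coefficient of dx ∧ dy: ∂f_2/∂x - ∂f_1/∂y = ∂(2*y^2)/∂x - ∂(x^2 + x - 2*y)/∂y = 2
Assembling: d(omega) = (2) dx ∧ dy.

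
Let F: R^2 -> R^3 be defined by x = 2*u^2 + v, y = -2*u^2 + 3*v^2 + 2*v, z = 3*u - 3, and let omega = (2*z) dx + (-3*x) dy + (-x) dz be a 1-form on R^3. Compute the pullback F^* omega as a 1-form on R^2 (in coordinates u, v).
F^* omega = (24*u^3 + 18*u^2 + 12*u*v - 24*u - 3*v) du + (-36*u^2*v - 12*u^2 + 6*u - 18*v^2 - 6*v - 6) dv

Using F^*(f dg) = (f ∘ F) d(g ∘ F), substitute each coordinate x_i by F_i(u, v) in f_i, and replace dx_i by d F_i = (∂F_i/∂u) du + (∂F_i/∂v) dv.
  For the x component: f_1(F) = 6*u - 6; d F_1 = (4*u) du + (1) dv
  For the y component: f_2(F) = -6*u^2 - 3*v; d F_2 = (-4*u) du + (6*v + 2) dv
  For the z component: f_3(F) = -2*u^2 - v; d F_3 = (3) du + (0) dv
Combining and collecting du, dv coefficients:
  coeff of du: 24*u^3 + 18*u^2 + 12*u*v - 24*u - 3*v
  coeff of dv: -36*u^2*v - 12*u^2 + 6*u - 18*v^2 - 6*v - 6
F^* omega = (24*u^3 + 18*u^2 + 12*u*v - 24*u - 3*v) du + (-36*u^2*v - 12*u^2 + 6*u - 18*v^2 - 6*v - 6) dv.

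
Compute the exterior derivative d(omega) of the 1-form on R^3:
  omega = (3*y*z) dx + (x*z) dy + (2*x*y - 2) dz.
d(omega) = (-2*z) dx ∧ dy + (-y) dx ∧ dz + (x) dy ∧ dz

For a 1-form omega = sum_i f_i dx_i, the exterior derivative is
  d(omega) = sum_{i < j} (∂f_j/∂x_i - ∂f_i/∂x_j) dx_i ∧ dx_j.
  coefficient of dx ∧ dy: ∂f_2/∂x - ∂f_1/∂y = ∂(x*z)/∂x - ∂(3*y*z)/∂y = -2*z
  coefficient of dx ∧ dz: ∂f_3/∂x - ∂f_1/∂z = ∂(2*x*y - 2)/∂x - ∂(3*y*z)/∂z = -y
  coefficient of dy ∧ dz: ∂f_3/∂y - ∂f_2/∂z = ∂(2*x*y - 2)/∂y - ∂(x*z)/∂z = x
Assembling: d(omega) = (-2*z) dx ∧ dy + (-y) dx ∧ dz + (x) dy ∧ dz.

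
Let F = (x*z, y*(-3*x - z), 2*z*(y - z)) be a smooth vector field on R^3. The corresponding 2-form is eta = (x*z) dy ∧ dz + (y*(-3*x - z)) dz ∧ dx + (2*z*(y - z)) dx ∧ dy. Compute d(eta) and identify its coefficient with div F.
d(eta) = (-3*x + 2*y - 4*z) dx ∧ dy ∧ dz; div F = -3*x + 2*y - 4*z

For a 2-form in R^3 of the form above, applying d gives a 3-form with coefficient ∂P/∂x + ∂Q/∂y + ∂R/∂z:
  ∂P/∂x = z
  ∂Q/∂y = -3*x - z
  ∂R/∂z = 2*y - 4*z
Sum = -3*x + 2*y - 4*z, which is exactly div F.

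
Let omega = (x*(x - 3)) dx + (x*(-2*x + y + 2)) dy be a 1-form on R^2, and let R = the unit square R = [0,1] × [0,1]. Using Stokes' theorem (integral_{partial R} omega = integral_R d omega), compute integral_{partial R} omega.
integral_(partial R) omega = 1/2

Stokes: integral_partial_R omega = integral_R d omega with d omega = (∂Q/∂x - ∂P/∂y) dx ∧ dy.
  ∂Q/∂x = -4*x + y + 2
  ∂P/∂y = 0
  integrand = ∂Q/∂x - ∂P/∂y = -4*x + y + 2.
Integrating over R: integral_0^1 integral_0^1 (-4*x + y + 2) dx dy = 1/2.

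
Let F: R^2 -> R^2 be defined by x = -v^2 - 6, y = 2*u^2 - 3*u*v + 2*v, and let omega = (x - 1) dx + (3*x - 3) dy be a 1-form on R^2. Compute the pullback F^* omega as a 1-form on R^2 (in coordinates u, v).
F^* omega = (-12*u*v^2 - 84*u + 9*v^3 + 63*v) du + (9*u*v^2 + 63*u + 2*v^3 - 6*v^2 + 14*v - 42) dv

Using F^*(f dg) = (f ∘ F) d(g ∘ F), substitute each coordinate x_i by F_i(u, v) in f_i, and replace dx_i by d F_i = (∂F_i/∂u) du + (∂F_i/∂v) dv.
  For the x component: f_1(F) = -v^2 - 7; d F_1 = (0) du + (-2*v) dv
  For the y component: f_2(F) = -3*v^2 - 21; d F_2 = (4*u - 3*v) du + (2 - 3*u) dv
Combining and collecting du, dv coefficients:
  coeff of du: -12*u*v^2 - 84*u + 9*v^3 + 63*v
  coeff of dv: 9*u*v^2 + 63*u + 2*v^3 - 6*v^2 + 14*v - 42
F^* omega = (-12*u*v^2 - 84*u + 9*v^3 + 63*v) du + (9*u*v^2 + 63*u + 2*v^3 - 6*v^2 + 14*v - 42) dv.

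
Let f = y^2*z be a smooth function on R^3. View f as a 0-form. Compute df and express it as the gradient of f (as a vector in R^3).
df = (0) dx + (2*y*z) dy + (y^2) dz; grad f = (0, 2*y*z, y^2)

For a 0-form f, d f = (∂f/∂x) dx + (∂f/∂y) dy + (∂f/∂z) dz. The components of the vector representation are exactly the entries of grad f in Cartesian coordinates:
  ∂f/∂x = 0
  ∂f/∂y = 2*y*z
  ∂f/∂z = y^2.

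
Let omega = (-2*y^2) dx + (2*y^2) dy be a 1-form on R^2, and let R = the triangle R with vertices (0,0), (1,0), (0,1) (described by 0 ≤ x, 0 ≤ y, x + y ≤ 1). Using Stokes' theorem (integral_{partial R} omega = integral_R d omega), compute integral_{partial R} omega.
integral_(partial R) omega = 2/3

Stokes: integral_partial_R omega = integral_R d omega with d omega = (∂Q/∂x - ∂P/∂y) dx ∧ dy.
  ∂Q/∂x = 0
  ∂P/∂y = -4*y
  integrand = ∂Q/∂x - ∂P/∂y = 4*y.
Integrating over R: integral_0^1 integral_0^{1-x} (4*y) dy dx = 2/3.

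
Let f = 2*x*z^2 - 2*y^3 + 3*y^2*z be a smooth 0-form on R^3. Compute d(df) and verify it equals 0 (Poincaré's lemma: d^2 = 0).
d(df) = 0

Step 1: df = sum_i (∂f/∂x_i) dx_i = (2*z^2) dx + (6*y*(-y + z)) dy + (4*x*z + 3*y^2) dz.
Step 2: Apply d again. Using the 1-form formula, the coefficient of dx ∧ dy in d(df) is ∂^2 f/∂x ∂y - ∂^2 f/∂y ∂x = (0) - (0) = 0 (equality of mixed partials for smooth f).
Similarly for dx ∧ dz and dy ∧ dz — all coefficients vanish. So d(df) = 0.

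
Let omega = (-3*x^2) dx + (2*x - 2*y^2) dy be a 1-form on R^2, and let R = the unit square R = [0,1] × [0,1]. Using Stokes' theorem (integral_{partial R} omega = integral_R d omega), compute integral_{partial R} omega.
integral_(partial R) omega = 2

Stokes: integral_partial_R omega = integral_R d omega with d omega = (∂Q/∂x - ∂P/∂y) dx ∧ dy.
  ∂Q/∂x = 2
  ∂P/∂y = 0
  integrand = ∂Q/∂x - ∂P/∂y = 2.
Integrating over R: integral_0^1 integral_0^1 (2) dx dy = 2.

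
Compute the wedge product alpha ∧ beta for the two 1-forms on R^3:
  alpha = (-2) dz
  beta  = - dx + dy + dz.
alpha ∧ beta = (-2) dx ∧ dz + (2) dy ∧ dz

Distribute the wedge, using dx_i ∧ dx_j = -dx_j ∧ dx_i and dx_i ∧ dx_i = 0. For each pair (i, j) with i < j, the coefficient of dx_i ∧ dx_j in alpha ∧ beta is (alpha_i * beta_j - alpha_j * beta_i). Collecting: alpha ∧ beta = (-2) dx ∧ dz + (2) dy ∧ dz.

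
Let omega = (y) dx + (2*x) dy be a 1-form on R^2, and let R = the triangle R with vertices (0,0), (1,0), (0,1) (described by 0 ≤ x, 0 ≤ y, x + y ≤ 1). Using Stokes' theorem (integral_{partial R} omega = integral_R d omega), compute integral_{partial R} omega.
integral_(partial R) omega = 1/2

Stokes: integral_partial_R omega = integral_R d omega with d omega = (∂Q/∂x - ∂P/∂y) dx ∧ dy.
  ∂Q/∂x = 2
  ∂P/∂y = 1
  integrand = ∂Q/∂x - ∂P/∂y = 1.
Integrating over R: integral_0^1 integral_0^{1-x} (1) dy dx = 1/2.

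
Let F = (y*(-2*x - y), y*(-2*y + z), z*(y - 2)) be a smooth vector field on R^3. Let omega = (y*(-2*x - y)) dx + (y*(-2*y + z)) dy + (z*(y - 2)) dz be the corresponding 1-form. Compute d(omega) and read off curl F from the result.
d(omega) = (-y + z) dy ∧ dz + (0) dz ∧ dx + (2*x + 2*y) dx ∧ dy; curl F = (-y + z, 0, 2*x + 2*y)

d omega = sum_{i<j} (∂f_j/∂x_i - ∂f_i/∂x_j) dx_i ∧ dx_j. Under the identification (dy ∧ dz, dz ∧ dx, dx ∧ dy) ↔ (e_x, e_y, e_z), the coefficients are exactly the components of curl F. Compute:
  ∂R/∂y - ∂Q/∂z = (z) - (y) = -y + z
  ∂P/∂z - ∂R/∂x = (0) - (0) = 0
  ∂Q/∂x - ∂P/∂y = (0) - (-2*x - 2*y) = 2*x + 2*y.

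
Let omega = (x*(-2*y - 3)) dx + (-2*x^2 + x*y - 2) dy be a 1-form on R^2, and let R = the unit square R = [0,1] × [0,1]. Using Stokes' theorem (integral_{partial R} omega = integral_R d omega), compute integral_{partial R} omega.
integral_(partial R) omega = -1/2

Stokes: integral_partial_R omega = integral_R d omega with d omega = (∂Q/∂x - ∂P/∂y) dx ∧ dy.
  ∂Q/∂x = -4*x + y
  ∂P/∂y = -2*x
  integrand = ∂Q/∂x - ∂P/∂y = -2*x + y.
Integrating over R: integral_0^1 integral_0^1 (-2*x + y) dx dy = -1/2.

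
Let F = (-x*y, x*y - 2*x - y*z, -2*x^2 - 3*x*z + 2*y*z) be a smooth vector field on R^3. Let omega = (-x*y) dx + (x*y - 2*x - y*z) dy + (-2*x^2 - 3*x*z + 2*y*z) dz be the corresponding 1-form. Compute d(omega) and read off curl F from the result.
d(omega) = (y + 2*z) dy ∧ dz + (4*x + 3*z) dz ∧ dx + (x + y - 2) dx ∧ dy; curl F = (y + 2*z, 4*x + 3*z, x + y - 2)

d omega = sum_{i<j} (∂f_j/∂x_i - ∂f_i/∂x_j) dx_i ∧ dx_j. Under the identification (dy ∧ dz, dz ∧ dx, dx ∧ dy) ↔ (e_x, e_y, e_z), the coefficients are exactly the components of curl F. Compute:
  ∂R/∂y - ∂Q/∂z = (2*z) - (-y) = y + 2*z
  ∂P/∂z - ∂R/∂x = (0) - (-4*x - 3*z) = 4*x + 3*z
  ∂Q/∂x - ∂P/∂y = (y - 2) - (-x) = x + y - 2.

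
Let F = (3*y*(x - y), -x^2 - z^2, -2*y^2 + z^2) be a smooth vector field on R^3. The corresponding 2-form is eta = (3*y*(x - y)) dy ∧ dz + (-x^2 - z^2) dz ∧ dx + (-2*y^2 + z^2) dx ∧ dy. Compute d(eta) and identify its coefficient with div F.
d(eta) = (3*y + 2*z) dx ∧ dy ∧ dz; div F = 3*y + 2*z

For a 2-form in R^3 of the form above, applying d gives a 3-form with coefficient ∂P/∂x + ∂Q/∂y + ∂R/∂z:
  ∂P/∂x = 3*y
  ∂Q/∂y = 0
  ∂R/∂z = 2*z
Sum = 3*y + 2*z, which is exactly div F.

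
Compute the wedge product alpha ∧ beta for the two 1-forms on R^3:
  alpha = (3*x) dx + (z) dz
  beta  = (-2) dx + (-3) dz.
alpha ∧ beta = (-9*x + 2*z) dx ∧ dz

Distribute the wedge, using dx_i ∧ dx_j = -dx_j ∧ dx_i and dx_i ∧ dx_i = 0. For each pair (i, j) with i < j, the coefficient of dx_i ∧ dx_j in alpha ∧ beta is (alpha_i * beta_j - alpha_j * beta_i). Collecting: alpha ∧ beta = (-9*x + 2*z) dx ∧ dz.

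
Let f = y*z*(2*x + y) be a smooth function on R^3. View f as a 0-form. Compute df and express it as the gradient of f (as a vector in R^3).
df = (2*y*z) dx + (2*z*(x + y)) dy + (y*(2*x + y)) dz; grad f = (2*y*z, 2*z*(x + y), y*(2*x + y))

For a 0-form f, d f = (∂f/∂x) dx + (∂f/∂y) dy + (∂f/∂z) dz. The components of the vector representation are exactly the entries of grad f in Cartesian coordinates:
  ∂f/∂x = 2*y*z
  ∂f/∂y = 2*z*(x + y)
  ∂f/∂z = y*(2*x + y).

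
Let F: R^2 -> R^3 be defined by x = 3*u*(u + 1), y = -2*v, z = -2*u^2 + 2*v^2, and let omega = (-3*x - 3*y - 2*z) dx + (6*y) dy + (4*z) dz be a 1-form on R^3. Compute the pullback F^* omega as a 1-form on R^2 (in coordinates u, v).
F^* omega = (2*u^3 - 69*u^2 - 56*u*v^2 + 36*u*v - 27*u - 12*v^2 + 18*v) du + (8*v*(-4*u^2 + 4*v^2 + 3)) dv

Using F^*(f dg) = (f ∘ F) d(g ∘ F), substitute each coordinate x_i by F_i(u, v) in f_i, and replace dx_i by d F_i = (∂F_i/∂u) du + (∂F_i/∂v) dv.
  For the x component: f_1(F) = -5*u^2 - 9*u - 4*v^2 + 6*v; d F_1 = (6*u + 3) du + (0) dv
  For the y component: f_2(F) = -12*v; d F_2 = (0) du + (-2) dv
  For the z component: f_3(F) = -8*u^2 + 8*v^2; d F_3 = (-4*u) du + (4*v) dv
Combining and collecting du, dv coefficients:
  coeff of du: 2*u^3 - 69*u^2 - 56*u*v^2 + 36*u*v - 27*u - 12*v^2 + 18*v
  coeff of dv: 8*v*(-4*u^2 + 4*v^2 + 3)
F^* omega = (2*u^3 - 69*u^2 - 56*u*v^2 + 36*u*v - 27*u - 12*v^2 + 18*v) du + (8*v*(-4*u^2 + 4*v^2 + 3)) dv.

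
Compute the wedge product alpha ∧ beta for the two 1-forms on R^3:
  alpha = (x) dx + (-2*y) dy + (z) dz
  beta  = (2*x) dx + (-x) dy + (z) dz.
alpha ∧ beta = (x*(-x + 4*y)) dx ∧ dy + (-x*z) dx ∧ dz + (z*(x - 2*y)) dy ∧ dz

Distribute the wedge, using dx_i ∧ dx_j = -dx_j ∧ dx_i and dx_i ∧ dx_i = 0. For each pair (i, j) with i < j, the coefficient of dx_i ∧ dx_j in alpha ∧ beta is (alpha_i * beta_j - alpha_j * beta_i). Collecting: alpha ∧ beta = (x*(-x + 4*y)) dx ∧ dy + (-x*z) dx ∧ dz + (z*(x - 2*y)) dy ∧ dz.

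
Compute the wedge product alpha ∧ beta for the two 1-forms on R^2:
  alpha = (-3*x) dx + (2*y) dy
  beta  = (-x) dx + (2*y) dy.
alpha ∧ beta = (-4*x*y) dx ∧ dy

Distribute the wedge, using dx_i ∧ dx_j = -dx_j ∧ dx_i and dx_i ∧ dx_i = 0. For each pair (i, j) with i < j, the coefficient of dx_i ∧ dx_j in alpha ∧ beta is (alpha_i * beta_j - alpha_j * beta_i). Collecting: alpha ∧ beta = (-4*x*y) dx ∧ dy.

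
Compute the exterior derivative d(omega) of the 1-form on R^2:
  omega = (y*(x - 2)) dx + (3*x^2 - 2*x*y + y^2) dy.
d(omega) = (5*x - 2*y + 2) dx ∧ dy

For a 1-form omega = sum_i f_i dx_i, the exterior derivative is
  d(omega) = sum_{i < j} (∂f_j/∂x_i - ∂f_i/∂x_j) dx_i ∧ dx_j.
  coefficient of dx ∧ dy: ∂f_2/∂x - ∂f_1/∂y = ∂(3*x^2 - 2*x*y + y^2)/∂x - ∂(y*(x - 2))/∂y = 5*x - 2*y + 2
Assembling: d(omega) = (5*x - 2*y + 2) dx ∧ dy.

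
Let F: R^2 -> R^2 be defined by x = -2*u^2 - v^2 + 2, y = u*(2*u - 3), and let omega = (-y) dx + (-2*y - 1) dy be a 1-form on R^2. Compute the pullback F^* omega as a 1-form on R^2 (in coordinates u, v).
F^* omega = (-8*u^3 + 24*u^2 - 22*u + 3) du + (2*u*v*(2*u - 3)) dv

Using F^*(f dg) = (f ∘ F) d(g ∘ F), substitute each coordinate x_i by F_i(u, v) in f_i, and replace dx_i by d F_i = (∂F_i/∂u) du + (∂F_i/∂v) dv.
  For the x component: f_1(F) = u*(3 - 2*u); d F_1 = (-4*u) du + (-2*v) dv
  For the y component: f_2(F) = -4*u^2 + 6*u - 1; d F_2 = (4*u - 3) du + (0) dv
Combining and collecting du, dv coefficients:
  coeff of du: -8*u^3 + 24*u^2 - 22*u + 3
  coeff of dv: 2*u*v*(2*u - 3)
F^* omega = (-8*u^3 + 24*u^2 - 22*u + 3) du + (2*u*v*(2*u - 3)) dv.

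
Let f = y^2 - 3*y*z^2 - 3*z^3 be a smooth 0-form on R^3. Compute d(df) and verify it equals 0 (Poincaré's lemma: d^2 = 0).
d(df) = 0

Step 1: df = sum_i (∂f/∂x_i) dx_i = (0) dx + (2*y - 3*z^2) dy + (3*z*(-2*y - 3*z)) dz.
Step 2: Apply d again. Using the 1-form formula, the coefficient of dx ∧ dy in d(df) is ∂^2 f/∂x ∂y - ∂^2 f/∂y ∂x = (0) - (0) = 0 (equality of mixed partials for smooth f).
Similarly for dx ∧ dz and dy ∧ dz — all coefficients vanish. So d(df) = 0.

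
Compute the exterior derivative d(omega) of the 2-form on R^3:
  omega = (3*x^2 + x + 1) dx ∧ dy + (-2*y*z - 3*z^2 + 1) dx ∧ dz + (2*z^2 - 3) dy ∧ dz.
d(omega) = (2*z) dx ∧ dy ∧ dz

For a 2-form omega = sum_{i<j} g_{ij} dx_i ∧ dx_j, the exterior derivative is
  d(omega) = sum_{i<j} d(g_{ij}) ∧ dx_i ∧ dx_j = sum_{i<j, k} (∂g_{ij}/∂x_k) dx_k ∧ dx_i ∧ dx_j.
Expand each term, using dx_k ∧ dx_i ∧ dx_j = sgn(permutation) dx_{(a)} ∧ dx_{(b)} ∧ dx_{(c)} with (a < b < c) sorted:
  d(-2*y*z - 3*z^2 + 1) includes (∂/∂y)(-2*y*z - 3*z^2 + 1) dy = (-2*z) dy, which multiplied by dx ∧ dz gives (2*z) dx ∧ dy ∧ dz
Collecting like 3-forms: d(omega) = (2*z) dx ∧ dy ∧ dz.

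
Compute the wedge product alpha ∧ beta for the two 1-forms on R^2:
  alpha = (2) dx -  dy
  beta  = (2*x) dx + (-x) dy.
alpha ∧ beta = 0

Distribute the wedge, using dx_i ∧ dx_j = -dx_j ∧ dx_i and dx_i ∧ dx_i = 0. For each pair (i, j) with i < j, the coefficient of dx_i ∧ dx_j in alpha ∧ beta is (alpha_i * beta_j - alpha_j * beta_i). Collecting: alpha ∧ beta = 0.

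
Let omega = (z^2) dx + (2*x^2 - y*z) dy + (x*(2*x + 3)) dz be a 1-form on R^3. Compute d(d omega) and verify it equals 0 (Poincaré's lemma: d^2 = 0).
d(d omega) = 0

Step 1: d omega = sum_{i<j} (∂f_j/∂x_i - ∂f_i/∂x_j) dx_i ∧ dx_j:
  coeff of dx ∧ dy: 4*x
  coeff of dx ∧ dz: 4*x - 2*z + 3
  coeff of dy ∧ dz: y
Step 2: Apply d again to each 2-form coefficient. The only possible 3-form in R^3 is dx ∧ dy ∧ dz, with coefficient
  ∂(coeff of dy∧dz)/∂x - ∂(coeff of dx∧dz)/∂y + ∂(coeff of dx∧dy)/∂z
  = ∂/∂x (y) - ∂/∂y (4*x - 2*z + 3) + ∂/∂z (4*x).
Each of these terms simplifies to sums of mixed partials that cancel in pairs. The result is 0 (by equality of mixed partials for smooth functions — Schwarz / Clairaut).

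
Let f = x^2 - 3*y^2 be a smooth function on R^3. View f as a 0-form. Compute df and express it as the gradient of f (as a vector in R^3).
df = (2*x) dx + (-6*y) dy + (0) dz; grad f = (2*x, -6*y, 0)

For a 0-form f, d f = (∂f/∂x) dx + (∂f/∂y) dy + (∂f/∂z) dz. The components of the vector representation are exactly the entries of grad f in Cartesian coordinates:
  ∂f/∂x = 2*x
  ∂f/∂y = -6*y
  ∂f/∂z = 0.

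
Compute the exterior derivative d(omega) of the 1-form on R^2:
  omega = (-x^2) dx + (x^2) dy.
d(omega) = (2*x) dx ∧ dy

For a 1-form omega = sum_i f_i dx_i, the exterior derivative is
  d(omega) = sum_{i < j} (∂f_j/∂x_i - ∂f_i/∂x_j) dx_i ∧ dx_j.
  coefficient of dx ∧ dy: ∂f_2/∂x - ∂f_1/∂y = ∂(x^2)/∂x - ∂(-x^2)/∂y = 2*x
Assembling: d(omega) = (2*x) dx ∧ dy.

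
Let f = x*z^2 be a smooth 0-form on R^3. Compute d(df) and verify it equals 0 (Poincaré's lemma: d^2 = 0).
d(df) = 0

Step 1: df = sum_i (∂f/∂x_i) dx_i = (z^2) dx + (0) dy + (2*x*z) dz.
Step 2: Apply d again. Using the 1-form formula, the coefficient of dx ∧ dy in d(df) is ∂^2 f/∂x ∂y - ∂^2 f/∂y ∂x = (0) - (0) = 0 (equality of mixed partials for smooth f).
Similarly for dx ∧ dz and dy ∧ dz — all coefficients vanish. So d(df) = 0.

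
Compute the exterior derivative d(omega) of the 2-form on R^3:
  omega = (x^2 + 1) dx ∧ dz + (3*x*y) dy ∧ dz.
d(omega) = (3*y) dx ∧ dy ∧ dz

For a 2-form omega = sum_{i<j} g_{ij} dx_i ∧ dx_j, the exterior derivative is
  d(omega) = sum_{i<j} d(g_{ij}) ∧ dx_i ∧ dx_j = sum_{i<j, k} (∂g_{ij}/∂x_k) dx_k ∧ dx_i ∧ dx_j.
Expand each term, using dx_k ∧ dx_i ∧ dx_j = sgn(permutation) dx_{(a)} ∧ dx_{(b)} ∧ dx_{(c)} with (a < b < c) sorted:
  d(3*x*y) includes (∂/∂x)(3*x*y) dx = (3*y) dx, which multiplied by dy ∧ dz gives (3*y) dx ∧ dy ∧ dz
Collecting like 3-forms: d(omega) = (3*y) dx ∧ dy ∧ dz.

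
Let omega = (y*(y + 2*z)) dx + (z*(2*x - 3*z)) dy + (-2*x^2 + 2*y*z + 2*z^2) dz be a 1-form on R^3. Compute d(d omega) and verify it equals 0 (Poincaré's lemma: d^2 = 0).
d(d omega) = 0

Step 1: d omega = sum_{i<j} (∂f_j/∂x_i - ∂f_i/∂x_j) dx_i ∧ dx_j:
  coeff of dx ∧ dy: -2*y
  coeff of dx ∧ dz: -4*x - 2*y
  coeff of dy ∧ dz: -2*x + 8*z
Step 2: Apply d again to each 2-form coefficient. The only possible 3-form in R^3 is dx ∧ dy ∧ dz, with coefficient
  ∂(coeff of dy∧dz)/∂x - ∂(coeff of dx∧dz)/∂y + ∂(coeff of dx∧dy)/∂z
  = ∂/∂x (-2*x + 8*z) - ∂/∂y (-4*x - 2*y) + ∂/∂z (-2*y).
Each of these terms simplifies to sums of mixed partials that cancel in pairs. The result is 0 (by equality of mixed partials for smooth functions — Schwarz / Clairaut).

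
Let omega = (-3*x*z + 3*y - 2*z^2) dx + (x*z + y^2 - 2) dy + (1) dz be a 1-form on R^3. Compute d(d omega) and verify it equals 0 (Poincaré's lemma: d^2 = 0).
d(d omega) = 0

Step 1: d omega = sum_{i<j} (∂f_j/∂x_i - ∂f_i/∂x_j) dx_i ∧ dx_j:
  coeff of dx ∧ dy: z - 3
  coeff of dx ∧ dz: 3*x + 4*z
  coeff of dy ∧ dz: -x
Step 2: Apply d again to each 2-form coefficient. The only possible 3-form in R^3 is dx ∧ dy ∧ dz, with coefficient
  ∂(coeff of dy∧dz)/∂x - ∂(coeff of dx∧dz)/∂y + ∂(coeff of dx∧dy)/∂z
  = ∂/∂x (-x) - ∂/∂y (3*x + 4*z) + ∂/∂z (z - 3).
Each of these terms simplifies to sums of mixed partials that cancel in pairs. The result is 0 (by equality of mixed partials for smooth functions — Schwarz / Clairaut).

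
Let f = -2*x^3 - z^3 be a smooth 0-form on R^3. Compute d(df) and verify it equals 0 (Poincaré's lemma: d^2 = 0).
d(df) = 0

Step 1: df = sum_i (∂f/∂x_i) dx_i = (-6*x^2) dx + (0) dy + (-3*z^2) dz.
Step 2: Apply d again. Using the 1-form formula, the coefficient of dx ∧ dy in d(df) is ∂^2 f/∂x ∂y - ∂^2 f/∂y ∂x = (0) - (0) = 0 (equality of mixed partials for smooth f).
Similarly for dx ∧ dz and dy ∧ dz — all coefficients vanish. So d(df) = 0.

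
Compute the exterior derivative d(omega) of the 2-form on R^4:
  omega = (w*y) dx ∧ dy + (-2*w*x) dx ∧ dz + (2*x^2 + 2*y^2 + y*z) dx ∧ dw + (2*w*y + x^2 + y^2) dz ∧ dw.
d(omega) = (-3*y - z) dx ∧ dy ∧ dw + (-y) dx ∧ dz ∧ dw + (2*w + 2*y) dy ∧ dz ∧ dw

For a 2-form omega = sum_{i<j} g_{ij} dx_i ∧ dx_j, the exterior derivative is
  d(omega) = sum_{i<j} d(g_{ij}) ∧ dx_i ∧ dx_j = sum_{i<j, k} (∂g_{ij}/∂x_k) dx_k ∧ dx_i ∧ dx_j.
Expand each term, using dx_k ∧ dx_i ∧ dx_j = sgn(permutation) dx_{(a)} ∧ dx_{(b)} ∧ dx_{(c)} with (a < b < c) sorted:
  d(w*y) includes (∂/∂w)(w*y) dw = (y) dw, which multiplied by dx ∧ dy gives (y) dx ∧ dy ∧ dw
  d(-2*w*x) includes (∂/∂w)(-2*w*x) dw = (-2*x) dw, which multiplied by dx ∧ dz gives (-2*x) dx ∧ dz ∧ dw
  d(2*x^2 + 2*y^2 + y*z) includes (∂/∂y)(2*x^2 + 2*y^2 + y*z) dy = (4*y + z) dy, which multiplied by dx ∧ dw gives (-4*y - z) dx ∧ dy ∧ dw
  d(2*x^2 + 2*y^2 + y*z) includes (∂/∂z)(2*x^2 + 2*y^2 + y*z) dz = (y) dz, which multiplied by dx ∧ dw gives (-y) dx ∧ dz ∧ dw
  d(2*w*y + x^2 + y^2) includes (∂/∂x)(2*w*y + x^2 + y^2) dx = (2*x) dx, which multiplied by dz ∧ dw gives (2*x) dx ∧ dz ∧ dw
  d(2*w*y + x^2 + y^2) includes (∂/∂y)(2*w*y + x^2 + y^2) dy = (2*w + 2*y) dy, which multiplied by dz ∧ dw gives (2*w + 2*y) dy ∧ dz ∧ dw
Collecting like 3-forms: d(omega) = (-3*y - z) dx ∧ dy ∧ dw + (-y) dx ∧ dz ∧ dw + (2*w + 2*y) dy ∧ dz ∧ dw.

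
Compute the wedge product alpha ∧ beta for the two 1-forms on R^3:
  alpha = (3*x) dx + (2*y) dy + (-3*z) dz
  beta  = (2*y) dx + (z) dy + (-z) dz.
alpha ∧ beta = (3*x*z - 4*y^2) dx ∧ dy + (3*z*(-x + 2*y)) dx ∧ dz + (z*(-2*y + 3*z)) dy ∧ dz

Distribute the wedge, using dx_i ∧ dx_j = -dx_j ∧ dx_i and dx_i ∧ dx_i = 0. For each pair (i, j) with i < j, the coefficient of dx_i ∧ dx_j in alpha ∧ beta is (alpha_i * beta_j - alpha_j * beta_i). Collecting: alpha ∧ beta = (3*x*z - 4*y^2) dx ∧ dy + (3*z*(-x + 2*y)) dx ∧ dz + (z*(-2*y + 3*z)) dy ∧ dz.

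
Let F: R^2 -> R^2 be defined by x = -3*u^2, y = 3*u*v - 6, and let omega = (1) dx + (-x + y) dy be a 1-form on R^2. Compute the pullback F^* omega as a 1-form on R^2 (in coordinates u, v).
F^* omega = (9*u^2*v + 9*u*v^2 - 6*u - 18*v) du + (9*u*(u^2 + u*v - 2)) dv

Using F^*(f dg) = (f ∘ F) d(g ∘ F), substitute each coordinate x_i by F_i(u, v) in f_i, and replace dx_i by d F_i = (∂F_i/∂u) du + (∂F_i/∂v) dv.
  For the x component: f_1(F) = 1; d F_1 = (-6*u) du + (0) dv
  For the y component: f_2(F) = 3*u^2 + 3*u*v - 6; d F_2 = (3*v) du + (3*u) dv
Combining and collecting du, dv coefficients:
  coeff of du: 9*u^2*v + 9*u*v^2 - 6*u - 18*v
  coeff of dv: 9*u*(u^2 + u*v - 2)
F^* omega = (9*u^2*v + 9*u*v^2 - 6*u - 18*v) du + (9*u*(u^2 + u*v - 2)) dv.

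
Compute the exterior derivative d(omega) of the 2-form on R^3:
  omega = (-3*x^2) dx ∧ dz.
d(omega) = 0

For a 2-form omega = sum_{i<j} g_{ij} dx_i ∧ dx_j, the exterior derivative is
  d(omega) = sum_{i<j} d(g_{ij}) ∧ dx_i ∧ dx_j = sum_{i<j, k} (∂g_{ij}/∂x_k) dx_k ∧ dx_i ∧ dx_j.
Expand each term, using dx_k ∧ dx_i ∧ dx_j = sgn(permutation) dx_{(a)} ∧ dx_{(b)} ∧ dx_{(c)} with (a < b < c) sorted:

Collecting like 3-forms: d(omega) = 0.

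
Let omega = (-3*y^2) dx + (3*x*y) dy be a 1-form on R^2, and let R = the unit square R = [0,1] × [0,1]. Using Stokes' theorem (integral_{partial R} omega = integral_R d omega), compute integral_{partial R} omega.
integral_(partial R) omega = 9/2

Stokes: integral_partial_R omega = integral_R d omega with d omega = (∂Q/∂x - ∂P/∂y) dx ∧ dy.
  ∂Q/∂x = 3*y
  ∂P/∂y = -6*y
  integrand = ∂Q/∂x - ∂P/∂y = 9*y.
Integrating over R: integral_0^1 integral_0^1 (9*y) dx dy = 9/2.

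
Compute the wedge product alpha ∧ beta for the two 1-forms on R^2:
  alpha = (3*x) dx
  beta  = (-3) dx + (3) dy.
alpha ∧ beta = (9*x) dx ∧ dy

Distribute the wedge, using dx_i ∧ dx_j = -dx_j ∧ dx_i and dx_i ∧ dx_i = 0. For each pair (i, j) with i < j, the coefficient of dx_i ∧ dx_j in alpha ∧ beta is (alpha_i * beta_j - alpha_j * beta_i). Collecting: alpha ∧ beta = (9*x) dx ∧ dy.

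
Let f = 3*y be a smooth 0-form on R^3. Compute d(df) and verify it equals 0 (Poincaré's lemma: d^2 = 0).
d(df) = 0

Step 1: df = sum_i (∂f/∂x_i) dx_i = (0) dx + (3) dy + (0) dz.
Step 2: Apply d again. Using the 1-form formula, the coefficient of dx ∧ dy in d(df) is ∂^2 f/∂x ∂y - ∂^2 f/∂y ∂x = (0) - (0) = 0 (equality of mixed partials for smooth f).
Similarly for dx ∧ dz and dy ∧ dz — all coefficients vanish. So d(df) = 0.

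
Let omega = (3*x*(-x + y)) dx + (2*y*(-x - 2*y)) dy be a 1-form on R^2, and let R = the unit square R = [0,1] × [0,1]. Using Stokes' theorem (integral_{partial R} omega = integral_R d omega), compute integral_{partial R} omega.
integral_(partial R) omega = -5/2

Stokes: integral_partial_R omega = integral_R d omega with d omega = (∂Q/∂x - ∂P/∂y) dx ∧ dy.
  ∂Q/∂x = -2*y
  ∂P/∂y = 3*x
  integrand = ∂Q/∂x - ∂P/∂y = -3*x - 2*y.
Integrating over R: integral_0^1 integral_0^1 (-3*x - 2*y) dx dy = -5/2.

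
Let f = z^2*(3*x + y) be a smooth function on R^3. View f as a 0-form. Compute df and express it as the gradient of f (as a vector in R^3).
df = (3*z^2) dx + (z^2) dy + (2*z*(3*x + y)) dz; grad f = (3*z^2, z^2, 2*z*(3*x + y))

For a 0-form f, d f = (∂f/∂x) dx + (∂f/∂y) dy + (∂f/∂z) dz. The components of the vector representation are exactly the entries of grad f in Cartesian coordinates:
  ∂f/∂x = 3*z^2
  ∂f/∂y = z^2
  ∂f/∂z = 2*z*(3*x + y).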